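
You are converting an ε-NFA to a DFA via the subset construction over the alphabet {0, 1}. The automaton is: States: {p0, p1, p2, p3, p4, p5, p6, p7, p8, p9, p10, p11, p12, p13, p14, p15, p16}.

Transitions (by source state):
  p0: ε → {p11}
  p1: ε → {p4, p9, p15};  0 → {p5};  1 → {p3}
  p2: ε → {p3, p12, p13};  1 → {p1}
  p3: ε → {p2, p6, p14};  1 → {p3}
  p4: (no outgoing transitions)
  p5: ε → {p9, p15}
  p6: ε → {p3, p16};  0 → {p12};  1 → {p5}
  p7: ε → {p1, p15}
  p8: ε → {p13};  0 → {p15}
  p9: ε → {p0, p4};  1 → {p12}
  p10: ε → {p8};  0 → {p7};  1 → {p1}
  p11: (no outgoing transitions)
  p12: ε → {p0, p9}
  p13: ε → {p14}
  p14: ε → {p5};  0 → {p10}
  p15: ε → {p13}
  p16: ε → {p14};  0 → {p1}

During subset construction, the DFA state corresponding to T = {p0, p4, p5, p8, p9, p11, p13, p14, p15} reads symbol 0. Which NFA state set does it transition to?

{p0, p4, p5, p8, p9, p10, p11, p13, p14, p15}

p8 on 0 → {p15}.
p14 on 0 → {p10}.
No 0-transition from p0, p4, p5, p9, p11, p13, p15.
Union after reading 0: {p10, p15}.
Now take the ε-closure:
From p10 via ε: add p8.
From p15 via ε: add p13.
From p13 via ε: add p14.
From p14 via ε: add p5.
From p5 via ε: add p9.
From p9 via ε: add p0, p4.
From p0 via ε: add p11.
No new states can be added; the closed set is {p0, p4, p5, p8, p9, p10, p11, p13, p14, p15}.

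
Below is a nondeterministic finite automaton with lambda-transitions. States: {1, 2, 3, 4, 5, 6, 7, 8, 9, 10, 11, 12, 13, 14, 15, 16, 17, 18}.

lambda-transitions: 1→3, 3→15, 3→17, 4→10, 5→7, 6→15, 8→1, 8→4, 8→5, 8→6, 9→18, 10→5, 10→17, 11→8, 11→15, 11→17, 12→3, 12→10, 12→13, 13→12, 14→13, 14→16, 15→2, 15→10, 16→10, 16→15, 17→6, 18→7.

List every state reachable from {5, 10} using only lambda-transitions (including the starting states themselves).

{2, 5, 6, 7, 10, 15, 17}

Start with {5, 10}.
From 5 via lambda: add 7.
From 10 via lambda: add 17.
From 17 via lambda: add 6.
From 6 via lambda: add 15.
From 15 via lambda: add 2.
No new states can be added; the closed set is {2, 5, 6, 7, 10, 15, 17}.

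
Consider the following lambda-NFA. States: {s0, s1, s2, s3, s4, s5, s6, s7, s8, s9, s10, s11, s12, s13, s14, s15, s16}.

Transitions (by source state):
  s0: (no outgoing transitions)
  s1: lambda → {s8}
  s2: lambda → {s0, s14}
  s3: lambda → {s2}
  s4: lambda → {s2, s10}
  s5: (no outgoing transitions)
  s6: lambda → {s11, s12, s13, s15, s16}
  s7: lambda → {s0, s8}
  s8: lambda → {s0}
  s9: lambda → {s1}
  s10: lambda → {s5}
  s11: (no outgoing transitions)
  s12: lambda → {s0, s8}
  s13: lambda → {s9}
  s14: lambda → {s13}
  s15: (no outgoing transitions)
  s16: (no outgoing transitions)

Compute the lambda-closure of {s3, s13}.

{s0, s1, s2, s3, s8, s9, s13, s14}

Start with {s3, s13}.
From s3 via lambda: add s2.
From s13 via lambda: add s9.
From s2 via lambda: add s0, s14.
From s9 via lambda: add s1.
From s1 via lambda: add s8.
No new states can be added; the closed set is {s0, s1, s2, s3, s8, s9, s13, s14}.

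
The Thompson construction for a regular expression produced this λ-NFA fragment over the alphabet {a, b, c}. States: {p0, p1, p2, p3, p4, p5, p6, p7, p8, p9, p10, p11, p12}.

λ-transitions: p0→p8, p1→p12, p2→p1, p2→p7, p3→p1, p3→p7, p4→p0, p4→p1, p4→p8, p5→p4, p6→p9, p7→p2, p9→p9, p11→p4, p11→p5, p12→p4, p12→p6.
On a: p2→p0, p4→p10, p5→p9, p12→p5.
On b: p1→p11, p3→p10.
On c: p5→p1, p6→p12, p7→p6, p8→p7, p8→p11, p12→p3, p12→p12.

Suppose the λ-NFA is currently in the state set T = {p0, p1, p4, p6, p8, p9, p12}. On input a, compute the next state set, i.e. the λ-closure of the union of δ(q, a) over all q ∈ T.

p4 on a → {p10}.
p12 on a → {p5}.
No a-transition from p0, p1, p6, p8, p9.
Union after reading a: {p5, p10}.
Now take the λ-closure:
From p5 via λ: add p4.
From p4 via λ: add p0, p1, p8.
From p1 via λ: add p12.
From p12 via λ: add p6.
From p6 via λ: add p9.
No new states can be added; the closed set is {p0, p1, p4, p5, p6, p8, p9, p10, p12}.

{p0, p1, p4, p5, p6, p8, p9, p10, p12}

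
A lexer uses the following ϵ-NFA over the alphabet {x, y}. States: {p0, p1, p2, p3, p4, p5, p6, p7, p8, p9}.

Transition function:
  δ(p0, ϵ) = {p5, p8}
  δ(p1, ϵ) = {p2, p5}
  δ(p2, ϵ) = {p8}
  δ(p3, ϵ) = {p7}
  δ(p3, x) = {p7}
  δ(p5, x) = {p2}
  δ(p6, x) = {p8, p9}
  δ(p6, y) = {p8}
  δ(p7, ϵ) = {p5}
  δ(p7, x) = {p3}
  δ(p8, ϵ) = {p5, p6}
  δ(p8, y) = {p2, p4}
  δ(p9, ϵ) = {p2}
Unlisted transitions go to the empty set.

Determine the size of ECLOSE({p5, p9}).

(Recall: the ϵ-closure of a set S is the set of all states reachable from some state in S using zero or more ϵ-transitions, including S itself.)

5

Start with {p5, p9}.
From p9 via ϵ: add p2.
From p2 via ϵ: add p8.
From p8 via ϵ: add p6.
ϵ-closure = {p2, p5, p6, p8, p9}, which has 5 states.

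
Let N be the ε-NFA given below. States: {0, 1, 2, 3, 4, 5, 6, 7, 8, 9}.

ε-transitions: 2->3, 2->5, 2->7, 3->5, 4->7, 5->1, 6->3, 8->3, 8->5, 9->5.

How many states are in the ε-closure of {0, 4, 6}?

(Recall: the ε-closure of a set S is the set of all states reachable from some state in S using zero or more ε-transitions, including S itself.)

7

Start with {0, 4, 6}.
From 4 via ε: add 7.
From 6 via ε: add 3.
From 3 via ε: add 5.
From 5 via ε: add 1.
ε-closure = {0, 1, 3, 4, 5, 6, 7}, which has 7 states.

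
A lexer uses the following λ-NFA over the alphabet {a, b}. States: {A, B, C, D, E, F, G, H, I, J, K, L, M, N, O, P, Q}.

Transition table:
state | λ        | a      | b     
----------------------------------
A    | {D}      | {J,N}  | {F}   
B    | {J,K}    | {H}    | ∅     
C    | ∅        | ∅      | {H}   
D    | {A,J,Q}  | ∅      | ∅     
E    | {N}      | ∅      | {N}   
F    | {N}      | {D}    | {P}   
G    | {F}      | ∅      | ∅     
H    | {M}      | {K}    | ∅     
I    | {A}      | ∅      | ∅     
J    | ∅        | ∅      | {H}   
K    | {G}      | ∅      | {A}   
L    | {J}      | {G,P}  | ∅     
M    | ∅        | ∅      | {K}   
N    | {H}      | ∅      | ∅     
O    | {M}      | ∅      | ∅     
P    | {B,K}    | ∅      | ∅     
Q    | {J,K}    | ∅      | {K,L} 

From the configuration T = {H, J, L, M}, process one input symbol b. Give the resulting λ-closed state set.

{F, G, H, K, M, N}

J on b → {H}.
M on b → {K}.
No b-transition from H, L.
Union after reading b: {H, K}.
Now take the λ-closure:
From H via λ: add M.
From K via λ: add G.
From G via λ: add F.
From F via λ: add N.
No new states can be added; the closed set is {F, G, H, K, M, N}.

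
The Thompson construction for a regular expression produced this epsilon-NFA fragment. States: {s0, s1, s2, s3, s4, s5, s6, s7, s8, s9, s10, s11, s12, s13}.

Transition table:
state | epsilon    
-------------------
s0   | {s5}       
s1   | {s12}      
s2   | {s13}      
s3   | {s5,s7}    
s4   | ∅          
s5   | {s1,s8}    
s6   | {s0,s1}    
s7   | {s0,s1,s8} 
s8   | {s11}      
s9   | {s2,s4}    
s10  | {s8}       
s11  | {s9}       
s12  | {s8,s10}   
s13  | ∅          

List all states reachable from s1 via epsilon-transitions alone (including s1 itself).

Start with {s1}.
From s1 via epsilon: add s12.
From s12 via epsilon: add s8, s10.
From s8 via epsilon: add s11.
From s11 via epsilon: add s9.
From s9 via epsilon: add s2, s4.
From s2 via epsilon: add s13.
No new states can be added; the closed set is {s1, s2, s4, s8, s9, s10, s11, s12, s13}.

{s1, s2, s4, s8, s9, s10, s11, s12, s13}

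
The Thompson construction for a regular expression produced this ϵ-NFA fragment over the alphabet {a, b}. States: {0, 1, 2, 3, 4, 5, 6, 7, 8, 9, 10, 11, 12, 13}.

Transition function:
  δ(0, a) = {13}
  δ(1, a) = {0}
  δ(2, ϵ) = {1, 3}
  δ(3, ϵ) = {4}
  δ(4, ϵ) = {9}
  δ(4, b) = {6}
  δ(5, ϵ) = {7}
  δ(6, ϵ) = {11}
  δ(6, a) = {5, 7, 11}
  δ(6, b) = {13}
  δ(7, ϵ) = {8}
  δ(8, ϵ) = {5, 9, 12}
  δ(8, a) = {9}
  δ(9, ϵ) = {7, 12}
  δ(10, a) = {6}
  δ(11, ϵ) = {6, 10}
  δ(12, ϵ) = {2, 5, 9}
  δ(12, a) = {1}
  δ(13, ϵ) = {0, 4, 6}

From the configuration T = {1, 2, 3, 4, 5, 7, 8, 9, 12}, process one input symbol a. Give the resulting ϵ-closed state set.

1 on a → {0}.
8 on a → {9}.
12 on a → {1}.
No a-transition from 2, 3, 4, 5, 7, 9.
Union after reading a: {0, 1, 9}.
Now take the ϵ-closure:
From 9 via ϵ: add 7, 12.
From 7 via ϵ: add 8.
From 12 via ϵ: add 2, 5.
From 2 via ϵ: add 3.
From 3 via ϵ: add 4.
No new states can be added; the closed set is {0, 1, 2, 3, 4, 5, 7, 8, 9, 12}.

{0, 1, 2, 3, 4, 5, 7, 8, 9, 12}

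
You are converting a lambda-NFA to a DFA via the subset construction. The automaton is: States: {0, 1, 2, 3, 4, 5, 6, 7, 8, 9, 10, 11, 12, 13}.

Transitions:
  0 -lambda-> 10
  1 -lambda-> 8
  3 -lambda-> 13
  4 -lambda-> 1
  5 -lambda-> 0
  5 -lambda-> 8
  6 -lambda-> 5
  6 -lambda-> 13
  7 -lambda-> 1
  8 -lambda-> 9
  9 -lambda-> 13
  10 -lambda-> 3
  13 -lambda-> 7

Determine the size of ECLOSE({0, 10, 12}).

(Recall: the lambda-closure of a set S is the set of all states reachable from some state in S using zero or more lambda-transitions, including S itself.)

9

Start with {0, 10, 12}.
From 10 via lambda: add 3.
From 3 via lambda: add 13.
From 13 via lambda: add 7.
From 7 via lambda: add 1.
From 1 via lambda: add 8.
From 8 via lambda: add 9.
lambda-closure = {0, 1, 3, 7, 8, 9, 10, 12, 13}, which has 9 states.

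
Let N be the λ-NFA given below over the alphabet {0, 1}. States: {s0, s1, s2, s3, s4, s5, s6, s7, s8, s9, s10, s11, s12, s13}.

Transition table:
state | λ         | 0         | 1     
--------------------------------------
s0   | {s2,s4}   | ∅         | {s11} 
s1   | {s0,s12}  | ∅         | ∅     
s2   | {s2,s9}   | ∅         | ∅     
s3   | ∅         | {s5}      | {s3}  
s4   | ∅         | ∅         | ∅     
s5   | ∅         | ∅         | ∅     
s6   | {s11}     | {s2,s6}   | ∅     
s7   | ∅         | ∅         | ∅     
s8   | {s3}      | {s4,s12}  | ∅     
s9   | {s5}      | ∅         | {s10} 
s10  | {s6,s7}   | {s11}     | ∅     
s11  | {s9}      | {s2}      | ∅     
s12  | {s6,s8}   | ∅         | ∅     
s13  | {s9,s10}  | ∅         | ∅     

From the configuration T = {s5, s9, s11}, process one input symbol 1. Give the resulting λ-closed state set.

s9 on 1 → {s10}.
No 1-transition from s5, s11.
Union after reading 1: {s10}.
Now take the λ-closure:
From s10 via λ: add s6, s7.
From s6 via λ: add s11.
From s11 via λ: add s9.
From s9 via λ: add s5.
No new states can be added; the closed set is {s5, s6, s7, s9, s10, s11}.

{s5, s6, s7, s9, s10, s11}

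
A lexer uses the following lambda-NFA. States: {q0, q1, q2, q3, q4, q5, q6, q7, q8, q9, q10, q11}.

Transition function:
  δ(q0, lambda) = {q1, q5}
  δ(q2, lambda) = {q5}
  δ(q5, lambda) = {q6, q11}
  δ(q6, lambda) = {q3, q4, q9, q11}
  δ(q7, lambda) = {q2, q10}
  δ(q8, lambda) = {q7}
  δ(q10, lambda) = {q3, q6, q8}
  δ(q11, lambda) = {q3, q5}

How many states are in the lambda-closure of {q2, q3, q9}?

Start with {q2, q3, q9}.
From q2 via lambda: add q5.
From q5 via lambda: add q6, q11.
From q6 via lambda: add q4.
lambda-closure = {q2, q3, q4, q5, q6, q9, q11}, which has 7 states.

7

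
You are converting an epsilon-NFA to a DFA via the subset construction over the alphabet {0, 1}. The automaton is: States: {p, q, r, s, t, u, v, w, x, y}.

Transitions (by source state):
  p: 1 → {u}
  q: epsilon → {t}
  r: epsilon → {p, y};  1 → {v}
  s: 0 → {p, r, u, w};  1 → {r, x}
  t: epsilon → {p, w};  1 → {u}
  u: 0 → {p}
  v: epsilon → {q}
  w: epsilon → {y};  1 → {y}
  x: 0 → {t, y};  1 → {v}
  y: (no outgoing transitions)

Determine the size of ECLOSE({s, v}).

7

Start with {s, v}.
From v via epsilon: add q.
From q via epsilon: add t.
From t via epsilon: add p, w.
From w via epsilon: add y.
epsilon-closure = {p, q, s, t, v, w, y}, which has 7 states.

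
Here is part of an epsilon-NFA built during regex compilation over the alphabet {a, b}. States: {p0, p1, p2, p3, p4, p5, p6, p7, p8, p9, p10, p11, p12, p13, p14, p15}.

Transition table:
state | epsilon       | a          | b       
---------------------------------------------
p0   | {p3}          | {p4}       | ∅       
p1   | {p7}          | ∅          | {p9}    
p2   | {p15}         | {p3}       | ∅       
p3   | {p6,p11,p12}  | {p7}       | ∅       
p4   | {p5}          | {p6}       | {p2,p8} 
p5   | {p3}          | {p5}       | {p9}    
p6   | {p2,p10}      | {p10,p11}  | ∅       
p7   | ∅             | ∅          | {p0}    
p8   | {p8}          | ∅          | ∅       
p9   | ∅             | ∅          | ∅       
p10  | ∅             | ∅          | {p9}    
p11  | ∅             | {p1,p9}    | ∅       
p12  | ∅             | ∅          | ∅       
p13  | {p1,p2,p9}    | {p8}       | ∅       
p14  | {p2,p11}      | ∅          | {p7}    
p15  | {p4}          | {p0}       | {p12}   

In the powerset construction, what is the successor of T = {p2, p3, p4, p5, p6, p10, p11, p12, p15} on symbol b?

{p2, p3, p4, p5, p6, p8, p9, p10, p11, p12, p15}

p4 on b → {p2, p8}.
p5 on b → {p9}.
p10 on b → {p9}.
p15 on b → {p12}.
No b-transition from p2, p3, p6, p11, p12.
Union after reading b: {p2, p8, p9, p12}.
Now take the epsilon-closure:
From p2 via epsilon: add p15.
From p15 via epsilon: add p4.
From p4 via epsilon: add p5.
From p5 via epsilon: add p3.
From p3 via epsilon: add p6, p11.
From p6 via epsilon: add p10.
No new states can be added; the closed set is {p2, p3, p4, p5, p6, p8, p9, p10, p11, p12, p15}.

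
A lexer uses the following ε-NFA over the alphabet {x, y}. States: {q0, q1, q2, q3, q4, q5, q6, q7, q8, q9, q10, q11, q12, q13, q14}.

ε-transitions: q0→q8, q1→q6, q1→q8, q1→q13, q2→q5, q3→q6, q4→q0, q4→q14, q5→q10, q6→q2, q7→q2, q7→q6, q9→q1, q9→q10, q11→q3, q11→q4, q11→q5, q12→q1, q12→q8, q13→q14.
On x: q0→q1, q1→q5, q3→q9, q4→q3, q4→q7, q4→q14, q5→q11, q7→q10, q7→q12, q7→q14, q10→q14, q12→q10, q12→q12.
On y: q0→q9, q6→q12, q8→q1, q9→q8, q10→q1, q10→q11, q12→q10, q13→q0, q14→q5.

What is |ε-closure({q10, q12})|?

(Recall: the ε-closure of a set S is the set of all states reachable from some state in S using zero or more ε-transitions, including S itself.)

Start with {q10, q12}.
From q12 via ε: add q1, q8.
From q1 via ε: add q6, q13.
From q6 via ε: add q2.
From q13 via ε: add q14.
From q2 via ε: add q5.
ε-closure = {q1, q2, q5, q6, q8, q10, q12, q13, q14}, which has 9 states.

9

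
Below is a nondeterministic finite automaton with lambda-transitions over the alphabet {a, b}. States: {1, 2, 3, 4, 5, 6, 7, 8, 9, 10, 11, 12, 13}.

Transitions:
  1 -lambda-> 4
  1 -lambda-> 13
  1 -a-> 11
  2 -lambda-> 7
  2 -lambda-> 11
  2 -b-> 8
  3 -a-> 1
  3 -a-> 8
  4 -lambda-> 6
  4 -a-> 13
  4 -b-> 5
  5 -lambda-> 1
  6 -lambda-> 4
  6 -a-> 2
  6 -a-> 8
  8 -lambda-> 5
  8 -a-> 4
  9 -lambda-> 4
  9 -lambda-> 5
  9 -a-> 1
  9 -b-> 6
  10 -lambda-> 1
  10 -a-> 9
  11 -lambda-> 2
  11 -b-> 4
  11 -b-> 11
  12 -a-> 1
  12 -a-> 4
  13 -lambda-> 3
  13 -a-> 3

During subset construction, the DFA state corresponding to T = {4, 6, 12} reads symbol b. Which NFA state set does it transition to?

4 on b → {5}.
No b-transition from 6, 12.
Union after reading b: {5}.
Now take the lambda-closure:
From 5 via lambda: add 1.
From 1 via lambda: add 4, 13.
From 4 via lambda: add 6.
From 13 via lambda: add 3.
No new states can be added; the closed set is {1, 3, 4, 5, 6, 13}.

{1, 3, 4, 5, 6, 13}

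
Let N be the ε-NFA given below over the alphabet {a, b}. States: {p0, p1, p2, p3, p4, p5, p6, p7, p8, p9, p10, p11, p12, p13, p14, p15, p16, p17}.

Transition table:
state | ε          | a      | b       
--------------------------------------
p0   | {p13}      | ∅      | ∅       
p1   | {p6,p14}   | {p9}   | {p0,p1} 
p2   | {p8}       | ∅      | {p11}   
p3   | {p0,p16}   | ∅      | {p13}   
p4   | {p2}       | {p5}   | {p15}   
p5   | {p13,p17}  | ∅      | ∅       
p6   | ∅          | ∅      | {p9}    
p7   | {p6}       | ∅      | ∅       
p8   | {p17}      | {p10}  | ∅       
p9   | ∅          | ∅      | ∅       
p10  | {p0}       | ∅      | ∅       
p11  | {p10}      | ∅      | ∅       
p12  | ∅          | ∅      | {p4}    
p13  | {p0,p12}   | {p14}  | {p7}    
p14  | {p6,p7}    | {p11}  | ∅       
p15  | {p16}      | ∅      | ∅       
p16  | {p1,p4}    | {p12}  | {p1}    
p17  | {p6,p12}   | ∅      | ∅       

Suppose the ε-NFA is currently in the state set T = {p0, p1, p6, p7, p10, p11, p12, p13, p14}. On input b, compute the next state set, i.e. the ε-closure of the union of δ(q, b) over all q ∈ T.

p1 on b → {p0, p1}.
p6 on b → {p9}.
p12 on b → {p4}.
p13 on b → {p7}.
No b-transition from p0, p7, p10, p11, p14.
Union after reading b: {p0, p1, p4, p7, p9}.
Now take the ε-closure:
From p0 via ε: add p13.
From p1 via ε: add p6, p14.
From p4 via ε: add p2.
From p2 via ε: add p8.
From p13 via ε: add p12.
From p8 via ε: add p17.
No new states can be added; the closed set is {p0, p1, p2, p4, p6, p7, p8, p9, p12, p13, p14, p17}.

{p0, p1, p2, p4, p6, p7, p8, p9, p12, p13, p14, p17}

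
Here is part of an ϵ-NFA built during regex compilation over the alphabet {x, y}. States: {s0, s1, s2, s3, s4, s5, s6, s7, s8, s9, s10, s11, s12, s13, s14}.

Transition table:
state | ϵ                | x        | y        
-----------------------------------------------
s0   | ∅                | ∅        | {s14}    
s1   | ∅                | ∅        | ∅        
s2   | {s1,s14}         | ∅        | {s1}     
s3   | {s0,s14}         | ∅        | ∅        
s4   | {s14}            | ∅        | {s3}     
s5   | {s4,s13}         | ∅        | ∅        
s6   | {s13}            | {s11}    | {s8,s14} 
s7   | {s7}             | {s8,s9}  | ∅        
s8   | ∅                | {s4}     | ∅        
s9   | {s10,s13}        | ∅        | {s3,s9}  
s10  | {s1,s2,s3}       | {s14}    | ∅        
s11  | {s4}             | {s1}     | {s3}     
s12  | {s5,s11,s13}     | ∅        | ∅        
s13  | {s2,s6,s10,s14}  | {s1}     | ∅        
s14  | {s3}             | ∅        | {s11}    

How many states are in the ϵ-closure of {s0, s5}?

10

Start with {s0, s5}.
From s5 via ϵ: add s4, s13.
From s4 via ϵ: add s14.
From s13 via ϵ: add s2, s6, s10.
From s2 via ϵ: add s1.
From s10 via ϵ: add s3.
ϵ-closure = {s0, s1, s2, s3, s4, s5, s6, s10, s13, s14}, which has 10 states.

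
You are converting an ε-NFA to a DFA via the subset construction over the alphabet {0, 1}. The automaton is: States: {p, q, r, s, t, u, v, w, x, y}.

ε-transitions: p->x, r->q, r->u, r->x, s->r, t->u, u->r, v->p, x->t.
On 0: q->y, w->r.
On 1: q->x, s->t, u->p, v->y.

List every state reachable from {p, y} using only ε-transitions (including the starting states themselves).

Start with {p, y}.
From p via ε: add x.
From x via ε: add t.
From t via ε: add u.
From u via ε: add r.
From r via ε: add q.
No new states can be added; the closed set is {p, q, r, t, u, x, y}.

{p, q, r, t, u, x, y}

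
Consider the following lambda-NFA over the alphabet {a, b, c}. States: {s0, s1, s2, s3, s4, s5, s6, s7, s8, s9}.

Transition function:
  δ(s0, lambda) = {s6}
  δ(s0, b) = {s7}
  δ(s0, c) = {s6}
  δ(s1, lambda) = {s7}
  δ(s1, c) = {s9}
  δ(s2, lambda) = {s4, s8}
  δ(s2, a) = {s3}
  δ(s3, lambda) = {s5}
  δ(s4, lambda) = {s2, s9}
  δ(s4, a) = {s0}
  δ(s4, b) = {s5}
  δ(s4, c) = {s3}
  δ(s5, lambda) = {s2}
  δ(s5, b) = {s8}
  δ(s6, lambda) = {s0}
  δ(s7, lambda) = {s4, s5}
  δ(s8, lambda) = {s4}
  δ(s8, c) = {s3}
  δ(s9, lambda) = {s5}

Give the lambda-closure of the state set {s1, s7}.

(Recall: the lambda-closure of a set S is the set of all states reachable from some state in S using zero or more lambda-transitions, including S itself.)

Start with {s1, s7}.
From s7 via lambda: add s4, s5.
From s4 via lambda: add s2, s9.
From s2 via lambda: add s8.
No new states can be added; the closed set is {s1, s2, s4, s5, s7, s8, s9}.

{s1, s2, s4, s5, s7, s8, s9}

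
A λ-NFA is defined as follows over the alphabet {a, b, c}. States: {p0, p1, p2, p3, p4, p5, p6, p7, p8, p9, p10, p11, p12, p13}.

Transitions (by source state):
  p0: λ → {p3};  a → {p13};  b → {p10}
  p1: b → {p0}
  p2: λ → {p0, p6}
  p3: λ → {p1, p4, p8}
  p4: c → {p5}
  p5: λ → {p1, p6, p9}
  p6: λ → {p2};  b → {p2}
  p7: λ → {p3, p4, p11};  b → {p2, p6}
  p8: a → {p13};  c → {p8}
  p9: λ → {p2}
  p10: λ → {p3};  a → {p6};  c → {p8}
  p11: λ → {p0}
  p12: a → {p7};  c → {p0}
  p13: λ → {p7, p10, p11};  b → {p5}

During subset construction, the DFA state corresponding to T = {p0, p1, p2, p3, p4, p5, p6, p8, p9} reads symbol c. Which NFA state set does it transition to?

{p0, p1, p2, p3, p4, p5, p6, p8, p9}

p4 on c → {p5}.
p8 on c → {p8}.
No c-transition from p0, p1, p2, p3, p5, p6, p9.
Union after reading c: {p5, p8}.
Now take the λ-closure:
From p5 via λ: add p1, p6, p9.
From p6 via λ: add p2.
From p2 via λ: add p0.
From p0 via λ: add p3.
From p3 via λ: add p4.
No new states can be added; the closed set is {p0, p1, p2, p3, p4, p5, p6, p8, p9}.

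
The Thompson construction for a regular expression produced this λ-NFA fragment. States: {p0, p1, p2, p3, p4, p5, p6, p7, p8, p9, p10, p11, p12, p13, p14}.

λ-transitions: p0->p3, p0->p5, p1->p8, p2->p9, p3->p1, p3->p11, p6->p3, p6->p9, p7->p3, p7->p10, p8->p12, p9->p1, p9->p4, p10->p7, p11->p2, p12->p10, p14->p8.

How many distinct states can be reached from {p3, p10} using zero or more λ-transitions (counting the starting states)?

10

Start with {p3, p10}.
From p3 via λ: add p1, p11.
From p10 via λ: add p7.
From p1 via λ: add p8.
From p11 via λ: add p2.
From p2 via λ: add p9.
From p8 via λ: add p12.
From p9 via λ: add p4.
λ-closure = {p1, p2, p3, p4, p7, p8, p9, p10, p11, p12}, which has 10 states.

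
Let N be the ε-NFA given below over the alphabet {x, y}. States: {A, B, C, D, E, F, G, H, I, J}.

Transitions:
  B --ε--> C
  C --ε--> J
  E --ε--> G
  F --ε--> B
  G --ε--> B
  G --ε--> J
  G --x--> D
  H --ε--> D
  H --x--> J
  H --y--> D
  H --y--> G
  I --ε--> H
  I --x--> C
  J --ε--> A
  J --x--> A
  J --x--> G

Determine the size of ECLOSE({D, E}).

7

Start with {D, E}.
From E via ε: add G.
From G via ε: add B, J.
From B via ε: add C.
From J via ε: add A.
ε-closure = {A, B, C, D, E, G, J}, which has 7 states.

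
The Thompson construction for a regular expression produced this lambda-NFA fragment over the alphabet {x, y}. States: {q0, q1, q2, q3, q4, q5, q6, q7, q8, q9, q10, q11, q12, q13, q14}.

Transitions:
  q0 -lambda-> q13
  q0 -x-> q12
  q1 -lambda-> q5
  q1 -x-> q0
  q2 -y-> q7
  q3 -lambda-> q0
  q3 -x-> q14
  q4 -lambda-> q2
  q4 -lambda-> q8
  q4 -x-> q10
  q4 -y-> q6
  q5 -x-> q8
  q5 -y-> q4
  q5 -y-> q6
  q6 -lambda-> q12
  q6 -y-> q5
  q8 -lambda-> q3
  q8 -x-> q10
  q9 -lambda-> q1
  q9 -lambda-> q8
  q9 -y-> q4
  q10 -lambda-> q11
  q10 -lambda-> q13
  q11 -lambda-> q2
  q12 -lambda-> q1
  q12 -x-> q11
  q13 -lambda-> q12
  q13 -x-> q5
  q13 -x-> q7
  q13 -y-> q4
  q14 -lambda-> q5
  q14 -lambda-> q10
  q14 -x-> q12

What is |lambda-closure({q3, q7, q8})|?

8

Start with {q3, q7, q8}.
From q3 via lambda: add q0.
From q0 via lambda: add q13.
From q13 via lambda: add q12.
From q12 via lambda: add q1.
From q1 via lambda: add q5.
lambda-closure = {q0, q1, q3, q5, q7, q8, q12, q13}, which has 8 states.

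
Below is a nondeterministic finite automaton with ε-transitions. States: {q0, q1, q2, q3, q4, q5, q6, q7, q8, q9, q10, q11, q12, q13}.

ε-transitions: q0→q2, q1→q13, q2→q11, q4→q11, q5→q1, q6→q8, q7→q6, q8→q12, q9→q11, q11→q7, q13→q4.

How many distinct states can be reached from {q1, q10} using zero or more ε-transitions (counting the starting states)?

9

Start with {q1, q10}.
From q1 via ε: add q13.
From q13 via ε: add q4.
From q4 via ε: add q11.
From q11 via ε: add q7.
From q7 via ε: add q6.
From q6 via ε: add q8.
From q8 via ε: add q12.
ε-closure = {q1, q4, q6, q7, q8, q10, q11, q12, q13}, which has 9 states.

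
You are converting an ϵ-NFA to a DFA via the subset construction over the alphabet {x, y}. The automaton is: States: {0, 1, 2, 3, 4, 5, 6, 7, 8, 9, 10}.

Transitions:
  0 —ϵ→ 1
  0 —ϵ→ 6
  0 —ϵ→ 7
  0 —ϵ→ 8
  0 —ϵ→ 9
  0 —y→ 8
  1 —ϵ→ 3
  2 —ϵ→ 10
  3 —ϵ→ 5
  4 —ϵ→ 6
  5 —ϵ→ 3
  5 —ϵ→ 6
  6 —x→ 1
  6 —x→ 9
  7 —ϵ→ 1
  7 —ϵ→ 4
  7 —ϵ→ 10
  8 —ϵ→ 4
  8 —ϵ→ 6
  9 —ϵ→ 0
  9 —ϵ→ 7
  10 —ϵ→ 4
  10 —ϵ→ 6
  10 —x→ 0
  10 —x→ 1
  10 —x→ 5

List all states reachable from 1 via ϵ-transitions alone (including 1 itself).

Start with {1}.
From 1 via ϵ: add 3.
From 3 via ϵ: add 5.
From 5 via ϵ: add 6.
No new states can be added; the closed set is {1, 3, 5, 6}.

{1, 3, 5, 6}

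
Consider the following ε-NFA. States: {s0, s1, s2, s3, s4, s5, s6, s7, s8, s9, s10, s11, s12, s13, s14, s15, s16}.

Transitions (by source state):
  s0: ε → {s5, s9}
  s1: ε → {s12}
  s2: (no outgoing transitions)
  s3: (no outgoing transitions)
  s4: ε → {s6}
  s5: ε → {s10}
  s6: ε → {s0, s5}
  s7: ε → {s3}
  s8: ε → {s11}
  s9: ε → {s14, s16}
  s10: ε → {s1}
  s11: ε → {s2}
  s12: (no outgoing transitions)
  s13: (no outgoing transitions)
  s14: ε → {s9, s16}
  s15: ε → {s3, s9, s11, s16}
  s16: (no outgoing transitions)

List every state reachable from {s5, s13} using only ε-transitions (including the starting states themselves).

Start with {s5, s13}.
From s5 via ε: add s10.
From s10 via ε: add s1.
From s1 via ε: add s12.
No new states can be added; the closed set is {s1, s5, s10, s12, s13}.

{s1, s5, s10, s12, s13}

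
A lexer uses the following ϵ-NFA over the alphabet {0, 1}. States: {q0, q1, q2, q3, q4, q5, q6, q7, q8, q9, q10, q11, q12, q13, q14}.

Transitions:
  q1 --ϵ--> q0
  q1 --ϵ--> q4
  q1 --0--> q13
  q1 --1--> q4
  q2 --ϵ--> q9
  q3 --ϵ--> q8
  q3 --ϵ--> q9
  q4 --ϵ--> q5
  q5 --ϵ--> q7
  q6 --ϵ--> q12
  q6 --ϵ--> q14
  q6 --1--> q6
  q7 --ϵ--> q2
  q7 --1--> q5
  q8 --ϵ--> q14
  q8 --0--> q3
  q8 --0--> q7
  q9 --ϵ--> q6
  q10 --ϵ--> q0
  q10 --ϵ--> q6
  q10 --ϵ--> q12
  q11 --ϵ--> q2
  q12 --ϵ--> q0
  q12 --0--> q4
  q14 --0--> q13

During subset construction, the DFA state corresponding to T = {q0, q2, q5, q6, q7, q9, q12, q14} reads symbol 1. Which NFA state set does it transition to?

{q0, q2, q5, q6, q7, q9, q12, q14}

q6 on 1 → {q6}.
q7 on 1 → {q5}.
No 1-transition from q0, q2, q5, q9, q12, q14.
Union after reading 1: {q5, q6}.
Now take the ϵ-closure:
From q5 via ϵ: add q7.
From q6 via ϵ: add q12, q14.
From q7 via ϵ: add q2.
From q12 via ϵ: add q0.
From q2 via ϵ: add q9.
No new states can be added; the closed set is {q0, q2, q5, q6, q7, q9, q12, q14}.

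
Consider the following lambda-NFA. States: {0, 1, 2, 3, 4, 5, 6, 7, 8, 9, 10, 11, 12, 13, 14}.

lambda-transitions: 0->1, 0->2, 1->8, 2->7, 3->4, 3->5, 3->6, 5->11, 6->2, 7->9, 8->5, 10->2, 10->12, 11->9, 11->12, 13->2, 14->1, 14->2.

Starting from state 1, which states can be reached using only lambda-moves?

Start with {1}.
From 1 via lambda: add 8.
From 8 via lambda: add 5.
From 5 via lambda: add 11.
From 11 via lambda: add 9, 12.
No new states can be added; the closed set is {1, 5, 8, 9, 11, 12}.

{1, 5, 8, 9, 11, 12}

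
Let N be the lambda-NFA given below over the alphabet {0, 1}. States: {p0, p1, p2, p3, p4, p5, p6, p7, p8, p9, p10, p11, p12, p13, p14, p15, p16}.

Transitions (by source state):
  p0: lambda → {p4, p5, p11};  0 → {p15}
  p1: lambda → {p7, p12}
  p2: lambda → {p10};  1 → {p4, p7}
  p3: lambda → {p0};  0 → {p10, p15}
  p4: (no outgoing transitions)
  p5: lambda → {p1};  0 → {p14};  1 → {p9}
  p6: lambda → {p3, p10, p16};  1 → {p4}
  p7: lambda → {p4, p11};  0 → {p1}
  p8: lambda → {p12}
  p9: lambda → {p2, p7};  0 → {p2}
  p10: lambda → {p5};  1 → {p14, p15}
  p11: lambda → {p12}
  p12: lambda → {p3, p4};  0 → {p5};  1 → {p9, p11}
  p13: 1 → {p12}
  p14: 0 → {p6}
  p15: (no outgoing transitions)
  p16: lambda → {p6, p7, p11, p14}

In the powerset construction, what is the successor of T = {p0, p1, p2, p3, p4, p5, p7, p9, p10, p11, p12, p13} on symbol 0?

p0 on 0 → {p15}.
p3 on 0 → {p10, p15}.
p5 on 0 → {p14}.
p7 on 0 → {p1}.
p9 on 0 → {p2}.
p12 on 0 → {p5}.
No 0-transition from p1, p2, p4, p10, p11, p13.
Union after reading 0: {p1, p2, p5, p10, p14, p15}.
Now take the lambda-closure:
From p1 via lambda: add p7, p12.
From p7 via lambda: add p4, p11.
From p12 via lambda: add p3.
From p3 via lambda: add p0.
No new states can be added; the closed set is {p0, p1, p2, p3, p4, p5, p7, p10, p11, p12, p14, p15}.

{p0, p1, p2, p3, p4, p5, p7, p10, p11, p12, p14, p15}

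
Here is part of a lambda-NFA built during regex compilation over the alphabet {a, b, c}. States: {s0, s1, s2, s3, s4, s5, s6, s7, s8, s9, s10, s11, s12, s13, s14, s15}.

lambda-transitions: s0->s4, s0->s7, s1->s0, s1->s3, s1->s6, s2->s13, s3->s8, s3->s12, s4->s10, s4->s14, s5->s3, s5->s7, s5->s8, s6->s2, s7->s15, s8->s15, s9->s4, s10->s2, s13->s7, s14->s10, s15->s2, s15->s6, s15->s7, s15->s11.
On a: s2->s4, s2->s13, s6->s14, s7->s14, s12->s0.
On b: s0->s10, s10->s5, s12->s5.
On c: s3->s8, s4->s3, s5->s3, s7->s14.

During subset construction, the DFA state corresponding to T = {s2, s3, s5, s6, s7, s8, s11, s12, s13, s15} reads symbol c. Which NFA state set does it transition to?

{s2, s3, s6, s7, s8, s10, s11, s12, s13, s14, s15}

s3 on c → {s8}.
s5 on c → {s3}.
s7 on c → {s14}.
No c-transition from s2, s6, s8, s11, s12, s13, s15.
Union after reading c: {s3, s8, s14}.
Now take the lambda-closure:
From s3 via lambda: add s12.
From s8 via lambda: add s15.
From s14 via lambda: add s10.
From s10 via lambda: add s2.
From s15 via lambda: add s6, s7, s11.
From s2 via lambda: add s13.
No new states can be added; the closed set is {s2, s3, s6, s7, s8, s10, s11, s12, s13, s14, s15}.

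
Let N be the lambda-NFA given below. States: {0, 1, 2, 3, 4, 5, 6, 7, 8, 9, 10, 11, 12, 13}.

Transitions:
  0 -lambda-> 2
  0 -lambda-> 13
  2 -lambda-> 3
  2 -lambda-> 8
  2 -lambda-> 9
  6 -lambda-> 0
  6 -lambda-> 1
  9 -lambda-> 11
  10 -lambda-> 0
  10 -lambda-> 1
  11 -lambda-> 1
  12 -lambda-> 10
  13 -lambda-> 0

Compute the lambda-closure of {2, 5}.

Start with {2, 5}.
From 2 via lambda: add 3, 8, 9.
From 9 via lambda: add 11.
From 11 via lambda: add 1.
No new states can be added; the closed set is {1, 2, 3, 5, 8, 9, 11}.

{1, 2, 3, 5, 8, 9, 11}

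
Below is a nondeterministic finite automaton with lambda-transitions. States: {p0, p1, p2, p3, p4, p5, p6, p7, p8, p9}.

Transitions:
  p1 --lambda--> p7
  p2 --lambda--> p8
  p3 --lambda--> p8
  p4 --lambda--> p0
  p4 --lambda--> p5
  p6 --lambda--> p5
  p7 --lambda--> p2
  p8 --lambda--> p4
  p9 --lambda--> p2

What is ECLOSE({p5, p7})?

Start with {p5, p7}.
From p7 via lambda: add p2.
From p2 via lambda: add p8.
From p8 via lambda: add p4.
From p4 via lambda: add p0.
No new states can be added; the closed set is {p0, p2, p4, p5, p7, p8}.

{p0, p2, p4, p5, p7, p8}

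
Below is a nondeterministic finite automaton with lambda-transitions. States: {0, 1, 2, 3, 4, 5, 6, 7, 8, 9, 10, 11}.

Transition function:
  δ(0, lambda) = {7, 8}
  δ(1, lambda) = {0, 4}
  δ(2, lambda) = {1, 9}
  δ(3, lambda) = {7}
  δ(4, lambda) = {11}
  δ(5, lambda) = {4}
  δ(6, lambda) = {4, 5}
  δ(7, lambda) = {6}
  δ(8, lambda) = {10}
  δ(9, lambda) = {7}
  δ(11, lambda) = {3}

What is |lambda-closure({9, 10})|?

8

Start with {9, 10}.
From 9 via lambda: add 7.
From 7 via lambda: add 6.
From 6 via lambda: add 4, 5.
From 4 via lambda: add 11.
From 11 via lambda: add 3.
lambda-closure = {3, 4, 5, 6, 7, 9, 10, 11}, which has 8 states.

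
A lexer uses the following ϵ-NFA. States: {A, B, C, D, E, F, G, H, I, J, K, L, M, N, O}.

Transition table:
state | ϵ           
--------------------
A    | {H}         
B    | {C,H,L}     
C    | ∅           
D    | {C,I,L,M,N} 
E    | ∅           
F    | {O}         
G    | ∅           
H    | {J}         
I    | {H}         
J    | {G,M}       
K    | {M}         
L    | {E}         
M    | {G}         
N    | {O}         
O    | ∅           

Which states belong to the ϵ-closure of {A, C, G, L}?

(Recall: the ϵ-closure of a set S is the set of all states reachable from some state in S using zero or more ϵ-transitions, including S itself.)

Start with {A, C, G, L}.
From A via ϵ: add H.
From L via ϵ: add E.
From H via ϵ: add J.
From J via ϵ: add M.
No new states can be added; the closed set is {A, C, E, G, H, J, L, M}.

{A, C, E, G, H, J, L, M}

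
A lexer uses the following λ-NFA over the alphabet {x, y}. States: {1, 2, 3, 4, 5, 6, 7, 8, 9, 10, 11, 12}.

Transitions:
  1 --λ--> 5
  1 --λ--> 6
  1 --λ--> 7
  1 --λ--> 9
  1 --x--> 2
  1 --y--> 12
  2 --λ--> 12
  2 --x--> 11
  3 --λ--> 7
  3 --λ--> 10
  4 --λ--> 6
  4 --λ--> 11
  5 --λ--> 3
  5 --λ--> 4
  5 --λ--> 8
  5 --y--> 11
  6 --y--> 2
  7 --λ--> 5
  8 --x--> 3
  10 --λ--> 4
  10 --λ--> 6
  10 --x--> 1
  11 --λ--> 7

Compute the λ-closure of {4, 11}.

{3, 4, 5, 6, 7, 8, 10, 11}

Start with {4, 11}.
From 4 via λ: add 6.
From 11 via λ: add 7.
From 7 via λ: add 5.
From 5 via λ: add 3, 8.
From 3 via λ: add 10.
No new states can be added; the closed set is {3, 4, 5, 6, 7, 8, 10, 11}.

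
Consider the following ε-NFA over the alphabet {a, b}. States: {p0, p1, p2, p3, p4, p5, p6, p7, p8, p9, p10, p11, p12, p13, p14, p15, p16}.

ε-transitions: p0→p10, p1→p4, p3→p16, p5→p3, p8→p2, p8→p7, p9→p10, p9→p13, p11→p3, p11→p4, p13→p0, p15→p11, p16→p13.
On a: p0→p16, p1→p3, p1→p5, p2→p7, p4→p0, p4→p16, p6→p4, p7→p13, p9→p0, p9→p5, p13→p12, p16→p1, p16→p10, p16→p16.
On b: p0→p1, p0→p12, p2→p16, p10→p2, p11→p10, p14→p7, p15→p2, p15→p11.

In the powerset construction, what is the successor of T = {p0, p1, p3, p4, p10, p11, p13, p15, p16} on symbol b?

{p0, p1, p2, p3, p4, p10, p11, p12, p13, p16}

p0 on b → {p1, p12}.
p10 on b → {p2}.
p11 on b → {p10}.
p15 on b → {p2, p11}.
No b-transition from p1, p3, p4, p13, p16.
Union after reading b: {p1, p2, p10, p11, p12}.
Now take the ε-closure:
From p1 via ε: add p4.
From p11 via ε: add p3.
From p3 via ε: add p16.
From p16 via ε: add p13.
From p13 via ε: add p0.
No new states can be added; the closed set is {p0, p1, p2, p3, p4, p10, p11, p12, p13, p16}.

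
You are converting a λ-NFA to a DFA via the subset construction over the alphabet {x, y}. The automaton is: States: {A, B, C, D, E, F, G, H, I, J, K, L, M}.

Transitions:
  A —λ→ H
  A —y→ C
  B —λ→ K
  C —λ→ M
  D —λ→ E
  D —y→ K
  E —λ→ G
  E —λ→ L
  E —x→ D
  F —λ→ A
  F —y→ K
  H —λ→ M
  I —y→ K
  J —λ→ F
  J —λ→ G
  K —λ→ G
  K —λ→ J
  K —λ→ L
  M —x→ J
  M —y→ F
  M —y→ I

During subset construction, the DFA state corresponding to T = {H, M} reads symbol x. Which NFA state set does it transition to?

{A, F, G, H, J, M}

M on x → {J}.
No x-transition from H.
Union after reading x: {J}.
Now take the λ-closure:
From J via λ: add F, G.
From F via λ: add A.
From A via λ: add H.
From H via λ: add M.
No new states can be added; the closed set is {A, F, G, H, J, M}.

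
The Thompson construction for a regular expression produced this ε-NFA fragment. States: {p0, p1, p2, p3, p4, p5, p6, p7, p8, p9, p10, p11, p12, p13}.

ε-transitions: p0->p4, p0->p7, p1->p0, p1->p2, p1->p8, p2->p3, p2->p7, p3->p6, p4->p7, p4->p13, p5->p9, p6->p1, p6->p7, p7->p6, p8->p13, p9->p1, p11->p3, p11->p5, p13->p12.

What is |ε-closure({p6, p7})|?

10

Start with {p6, p7}.
From p6 via ε: add p1.
From p1 via ε: add p0, p2, p8.
From p0 via ε: add p4.
From p2 via ε: add p3.
From p8 via ε: add p13.
From p13 via ε: add p12.
ε-closure = {p0, p1, p2, p3, p4, p6, p7, p8, p12, p13}, which has 10 states.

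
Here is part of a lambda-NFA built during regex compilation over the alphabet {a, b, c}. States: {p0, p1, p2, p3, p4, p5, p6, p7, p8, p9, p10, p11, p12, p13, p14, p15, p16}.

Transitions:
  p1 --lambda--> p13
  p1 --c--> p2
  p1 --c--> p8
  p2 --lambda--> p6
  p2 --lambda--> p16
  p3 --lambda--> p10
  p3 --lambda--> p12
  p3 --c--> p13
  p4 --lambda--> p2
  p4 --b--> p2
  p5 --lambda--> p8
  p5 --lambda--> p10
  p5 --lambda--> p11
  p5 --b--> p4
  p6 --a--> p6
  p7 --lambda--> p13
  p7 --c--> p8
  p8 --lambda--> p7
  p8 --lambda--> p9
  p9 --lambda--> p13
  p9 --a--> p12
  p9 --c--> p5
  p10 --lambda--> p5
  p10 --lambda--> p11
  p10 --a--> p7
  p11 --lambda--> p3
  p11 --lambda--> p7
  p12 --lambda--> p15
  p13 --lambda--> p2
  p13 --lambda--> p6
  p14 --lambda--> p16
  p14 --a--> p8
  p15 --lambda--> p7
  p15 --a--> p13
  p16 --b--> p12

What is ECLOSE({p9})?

Start with {p9}.
From p9 via lambda: add p13.
From p13 via lambda: add p2, p6.
From p2 via lambda: add p16.
No new states can be added; the closed set is {p2, p6, p9, p13, p16}.

{p2, p6, p9, p13, p16}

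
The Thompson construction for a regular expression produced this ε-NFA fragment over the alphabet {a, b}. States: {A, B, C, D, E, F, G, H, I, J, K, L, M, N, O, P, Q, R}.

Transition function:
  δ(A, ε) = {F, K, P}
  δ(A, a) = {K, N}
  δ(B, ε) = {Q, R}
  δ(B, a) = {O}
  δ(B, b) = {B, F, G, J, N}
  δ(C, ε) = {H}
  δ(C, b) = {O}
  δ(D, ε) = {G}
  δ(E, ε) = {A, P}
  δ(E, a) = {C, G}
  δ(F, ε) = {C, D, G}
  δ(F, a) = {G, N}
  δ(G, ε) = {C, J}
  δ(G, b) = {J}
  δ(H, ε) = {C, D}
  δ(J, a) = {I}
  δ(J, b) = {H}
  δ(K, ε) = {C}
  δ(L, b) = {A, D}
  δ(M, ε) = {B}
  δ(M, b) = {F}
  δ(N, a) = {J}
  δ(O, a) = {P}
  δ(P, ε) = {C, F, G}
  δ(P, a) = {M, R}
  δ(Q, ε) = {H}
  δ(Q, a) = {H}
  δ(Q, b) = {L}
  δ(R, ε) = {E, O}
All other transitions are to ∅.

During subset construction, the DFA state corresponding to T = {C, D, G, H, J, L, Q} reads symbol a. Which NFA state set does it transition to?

{C, D, G, H, I, J}

J on a → {I}.
Q on a → {H}.
No a-transition from C, D, G, H, L.
Union after reading a: {H, I}.
Now take the ε-closure:
From H via ε: add C, D.
From D via ε: add G.
From G via ε: add J.
No new states can be added; the closed set is {C, D, G, H, I, J}.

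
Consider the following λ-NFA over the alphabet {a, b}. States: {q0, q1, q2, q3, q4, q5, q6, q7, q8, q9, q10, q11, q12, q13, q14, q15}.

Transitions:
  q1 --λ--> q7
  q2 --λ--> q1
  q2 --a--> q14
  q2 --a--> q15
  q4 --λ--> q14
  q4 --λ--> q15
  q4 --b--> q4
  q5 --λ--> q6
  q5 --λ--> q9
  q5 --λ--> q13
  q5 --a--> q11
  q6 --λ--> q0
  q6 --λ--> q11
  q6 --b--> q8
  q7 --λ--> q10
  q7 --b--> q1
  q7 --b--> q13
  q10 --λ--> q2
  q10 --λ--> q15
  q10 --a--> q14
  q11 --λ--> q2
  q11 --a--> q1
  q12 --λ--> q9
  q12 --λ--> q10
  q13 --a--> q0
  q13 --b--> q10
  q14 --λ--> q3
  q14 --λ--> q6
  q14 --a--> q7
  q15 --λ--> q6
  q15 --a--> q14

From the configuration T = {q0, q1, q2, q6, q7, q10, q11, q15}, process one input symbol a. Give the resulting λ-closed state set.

{q0, q1, q2, q3, q6, q7, q10, q11, q14, q15}

q2 on a → {q14, q15}.
q10 on a → {q14}.
q11 on a → {q1}.
q15 on a → {q14}.
No a-transition from q0, q1, q6, q7.
Union after reading a: {q1, q14, q15}.
Now take the λ-closure:
From q1 via λ: add q7.
From q14 via λ: add q3, q6.
From q6 via λ: add q0, q11.
From q7 via λ: add q10.
From q10 via λ: add q2.
No new states can be added; the closed set is {q0, q1, q2, q3, q6, q7, q10, q11, q14, q15}.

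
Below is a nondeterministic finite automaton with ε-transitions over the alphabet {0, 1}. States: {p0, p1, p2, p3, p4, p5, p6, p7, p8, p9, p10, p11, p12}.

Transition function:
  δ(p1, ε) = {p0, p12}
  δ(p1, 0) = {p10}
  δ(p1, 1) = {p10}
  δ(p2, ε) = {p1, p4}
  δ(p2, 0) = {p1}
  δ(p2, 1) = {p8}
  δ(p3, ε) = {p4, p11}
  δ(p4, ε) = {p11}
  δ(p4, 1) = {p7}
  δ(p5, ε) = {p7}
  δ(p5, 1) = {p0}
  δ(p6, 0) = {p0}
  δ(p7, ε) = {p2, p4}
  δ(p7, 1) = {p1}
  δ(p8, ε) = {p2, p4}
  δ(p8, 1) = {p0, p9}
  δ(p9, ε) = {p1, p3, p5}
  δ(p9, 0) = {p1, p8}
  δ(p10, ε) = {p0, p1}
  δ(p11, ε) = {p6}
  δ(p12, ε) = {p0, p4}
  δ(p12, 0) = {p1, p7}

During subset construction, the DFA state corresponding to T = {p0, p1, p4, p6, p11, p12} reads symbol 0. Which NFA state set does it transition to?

{p0, p1, p2, p4, p6, p7, p10, p11, p12}

p1 on 0 → {p10}.
p6 on 0 → {p0}.
p12 on 0 → {p1, p7}.
No 0-transition from p0, p4, p11.
Union after reading 0: {p0, p1, p7, p10}.
Now take the ε-closure:
From p1 via ε: add p12.
From p7 via ε: add p2, p4.
From p4 via ε: add p11.
From p11 via ε: add p6.
No new states can be added; the closed set is {p0, p1, p2, p4, p6, p7, p10, p11, p12}.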